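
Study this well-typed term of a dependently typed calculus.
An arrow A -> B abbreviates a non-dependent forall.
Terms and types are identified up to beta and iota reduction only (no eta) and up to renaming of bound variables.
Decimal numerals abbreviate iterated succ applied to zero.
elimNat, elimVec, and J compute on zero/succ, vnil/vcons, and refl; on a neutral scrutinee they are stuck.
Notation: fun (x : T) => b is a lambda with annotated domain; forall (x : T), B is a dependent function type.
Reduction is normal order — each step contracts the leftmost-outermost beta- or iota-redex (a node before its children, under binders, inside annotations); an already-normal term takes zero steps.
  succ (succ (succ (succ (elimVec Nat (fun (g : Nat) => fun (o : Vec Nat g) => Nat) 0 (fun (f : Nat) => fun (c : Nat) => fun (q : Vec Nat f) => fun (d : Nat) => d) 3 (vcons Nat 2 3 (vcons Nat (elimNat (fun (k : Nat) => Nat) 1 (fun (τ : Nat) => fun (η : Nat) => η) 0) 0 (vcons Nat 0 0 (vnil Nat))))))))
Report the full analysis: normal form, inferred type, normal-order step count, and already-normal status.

resulting normal form:
  4
inferred type:
  Nat
steps to reach normal form (normal order): 16
started in normal form: no
first contracted redex: an elimVec iota-redex


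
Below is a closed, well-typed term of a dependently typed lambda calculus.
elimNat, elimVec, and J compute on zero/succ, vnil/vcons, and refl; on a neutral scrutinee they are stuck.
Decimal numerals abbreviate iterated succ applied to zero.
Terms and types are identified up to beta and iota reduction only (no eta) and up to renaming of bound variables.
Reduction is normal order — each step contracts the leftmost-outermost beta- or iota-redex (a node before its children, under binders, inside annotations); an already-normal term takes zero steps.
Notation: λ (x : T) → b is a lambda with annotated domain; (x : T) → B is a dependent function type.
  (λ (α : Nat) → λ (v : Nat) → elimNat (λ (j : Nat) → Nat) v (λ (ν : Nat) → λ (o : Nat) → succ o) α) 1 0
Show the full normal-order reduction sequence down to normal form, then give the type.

normal-order reduction:
  (λ (α : Nat) → λ (v : Nat) → elimNat (λ (j : Nat) → Nat) v (λ (ν : Nat) → λ (o : Nat) → succ o) α) 1 0
  ~> (λ (α : Nat) → elimNat (λ (v : Nat) → Nat) α (λ (j : Nat) → λ (ν : Nat) → succ ν) 1) 0
  ~> elimNat (λ (α : Nat) → Nat) 0 (λ (v : Nat) → λ (j : Nat) → succ j) 1
  ~> (λ (α : Nat) → λ (v : Nat) → succ v) 0 (elimNat (λ (j : Nat) → Nat) 0 (λ (ν : Nat) → λ (o : Nat) → succ o) 0)
  ~> (λ (α : Nat) → succ α) (elimNat (λ (v : Nat) → Nat) 0 (λ (j : Nat) → λ (ν : Nat) → succ ν) 0)
  ~> succ (elimNat (λ (α : Nat) → Nat) 0 (λ (v : Nat) → λ (j : Nat) → succ j) 0)
  ~> 1
inferred type:
  Nat


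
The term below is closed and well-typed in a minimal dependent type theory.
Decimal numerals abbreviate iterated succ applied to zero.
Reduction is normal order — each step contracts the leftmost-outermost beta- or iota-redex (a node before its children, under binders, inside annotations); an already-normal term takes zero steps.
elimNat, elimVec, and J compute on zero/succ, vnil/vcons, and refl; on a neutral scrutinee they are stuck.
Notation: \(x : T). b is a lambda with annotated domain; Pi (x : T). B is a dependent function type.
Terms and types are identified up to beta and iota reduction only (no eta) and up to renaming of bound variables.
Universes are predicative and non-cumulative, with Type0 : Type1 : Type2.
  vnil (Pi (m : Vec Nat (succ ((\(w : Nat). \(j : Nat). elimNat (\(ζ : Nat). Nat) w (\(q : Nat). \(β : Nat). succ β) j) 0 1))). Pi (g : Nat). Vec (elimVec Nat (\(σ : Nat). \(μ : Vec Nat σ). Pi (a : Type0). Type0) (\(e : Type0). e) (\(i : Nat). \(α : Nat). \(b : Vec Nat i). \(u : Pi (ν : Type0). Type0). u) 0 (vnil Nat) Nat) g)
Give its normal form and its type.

reduced normal form:
  vnil (Pi (m : Vec Nat 2). Pi (w : Nat). Vec Nat w)
type:
  Vec (Pi (m : Vec Nat 2). Pi (w : Nat). Vec Nat w) 0
observation: the first redex contracted is a beta-redex; the normal form is reached in 8 normal-order steps.


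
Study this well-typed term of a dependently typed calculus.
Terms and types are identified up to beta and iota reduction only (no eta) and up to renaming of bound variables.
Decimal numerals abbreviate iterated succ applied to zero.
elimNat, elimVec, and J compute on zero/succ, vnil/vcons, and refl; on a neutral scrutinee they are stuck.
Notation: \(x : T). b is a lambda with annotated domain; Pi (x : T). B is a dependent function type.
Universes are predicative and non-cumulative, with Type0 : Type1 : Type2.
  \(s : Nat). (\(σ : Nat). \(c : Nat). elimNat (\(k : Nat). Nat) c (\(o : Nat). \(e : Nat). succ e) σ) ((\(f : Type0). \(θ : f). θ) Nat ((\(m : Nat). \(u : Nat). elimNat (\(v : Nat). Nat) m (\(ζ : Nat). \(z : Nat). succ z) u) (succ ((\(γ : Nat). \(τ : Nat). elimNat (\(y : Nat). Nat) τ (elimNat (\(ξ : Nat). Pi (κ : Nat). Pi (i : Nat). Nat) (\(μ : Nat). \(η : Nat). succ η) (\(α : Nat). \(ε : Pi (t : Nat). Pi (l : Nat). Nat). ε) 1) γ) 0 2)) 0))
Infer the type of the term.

the term's type:
  Pi (s : Nat). Pi (σ : Nat). Nat


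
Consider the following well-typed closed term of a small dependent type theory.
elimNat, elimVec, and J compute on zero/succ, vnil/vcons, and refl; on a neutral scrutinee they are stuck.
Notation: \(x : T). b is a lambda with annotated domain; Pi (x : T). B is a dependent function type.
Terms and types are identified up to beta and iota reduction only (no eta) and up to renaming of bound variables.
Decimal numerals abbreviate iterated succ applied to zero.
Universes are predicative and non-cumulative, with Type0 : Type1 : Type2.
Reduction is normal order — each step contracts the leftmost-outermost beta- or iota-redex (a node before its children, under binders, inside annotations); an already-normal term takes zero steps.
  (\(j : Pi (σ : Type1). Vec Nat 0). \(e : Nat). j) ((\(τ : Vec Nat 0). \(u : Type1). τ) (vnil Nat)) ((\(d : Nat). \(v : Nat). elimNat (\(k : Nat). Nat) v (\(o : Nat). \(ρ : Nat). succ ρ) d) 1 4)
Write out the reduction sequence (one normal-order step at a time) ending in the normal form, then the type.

normal-order reduction:
  (\(j : Pi (σ : Type1). Vec Nat 0). \(e : Nat). j) ((\(τ : Vec Nat 0). \(u : Type1). τ) (vnil Nat)) ((\(d : Nat). \(v : Nat). elimNat (\(k : Nat). Nat) v (\(o : Nat). \(ρ : Nat). succ ρ) d) 1 4)
  ~> (\(j : Nat). (\(σ : Vec Nat 0). \(e : Type1). σ) (vnil Nat)) ((\(τ : Nat). \(u : Nat). elimNat (\(d : Nat). Nat) u (\(v : Nat). \(k : Nat). succ k) τ) 1 4)
  ~> (\(j : Vec Nat 0). \(σ : Type1). j) (vnil Nat)
  ~> \(j : Type1). vnil Nat
type:
  Pi (j : Type1). Vec Nat 0


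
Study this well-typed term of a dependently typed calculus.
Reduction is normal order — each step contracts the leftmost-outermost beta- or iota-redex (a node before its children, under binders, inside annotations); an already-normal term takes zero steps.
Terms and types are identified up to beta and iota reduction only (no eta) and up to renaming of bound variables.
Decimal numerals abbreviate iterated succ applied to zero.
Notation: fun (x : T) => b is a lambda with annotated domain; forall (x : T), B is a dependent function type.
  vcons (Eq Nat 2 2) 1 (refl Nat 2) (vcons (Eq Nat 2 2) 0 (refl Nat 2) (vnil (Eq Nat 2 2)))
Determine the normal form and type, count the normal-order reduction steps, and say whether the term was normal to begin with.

reduced normal form:
  vcons (Eq Nat 2 2) 1 (refl Nat 2) (vcons (Eq Nat 2 2) 0 (refl Nat 2) (vnil (Eq Nat 2 2)))
inferred type:
  Vec (Eq Nat 2 2) 2
reduction steps (normal order): 0
term was already normal: yes


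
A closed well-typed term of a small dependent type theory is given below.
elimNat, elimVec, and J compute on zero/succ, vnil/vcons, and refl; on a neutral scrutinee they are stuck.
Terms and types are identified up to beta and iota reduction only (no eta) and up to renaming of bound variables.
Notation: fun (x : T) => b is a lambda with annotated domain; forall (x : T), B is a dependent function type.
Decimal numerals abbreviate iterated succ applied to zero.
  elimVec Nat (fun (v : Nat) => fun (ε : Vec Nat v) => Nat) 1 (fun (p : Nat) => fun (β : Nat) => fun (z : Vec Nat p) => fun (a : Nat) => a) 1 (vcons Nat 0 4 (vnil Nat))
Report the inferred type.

inferred type:
  Nat


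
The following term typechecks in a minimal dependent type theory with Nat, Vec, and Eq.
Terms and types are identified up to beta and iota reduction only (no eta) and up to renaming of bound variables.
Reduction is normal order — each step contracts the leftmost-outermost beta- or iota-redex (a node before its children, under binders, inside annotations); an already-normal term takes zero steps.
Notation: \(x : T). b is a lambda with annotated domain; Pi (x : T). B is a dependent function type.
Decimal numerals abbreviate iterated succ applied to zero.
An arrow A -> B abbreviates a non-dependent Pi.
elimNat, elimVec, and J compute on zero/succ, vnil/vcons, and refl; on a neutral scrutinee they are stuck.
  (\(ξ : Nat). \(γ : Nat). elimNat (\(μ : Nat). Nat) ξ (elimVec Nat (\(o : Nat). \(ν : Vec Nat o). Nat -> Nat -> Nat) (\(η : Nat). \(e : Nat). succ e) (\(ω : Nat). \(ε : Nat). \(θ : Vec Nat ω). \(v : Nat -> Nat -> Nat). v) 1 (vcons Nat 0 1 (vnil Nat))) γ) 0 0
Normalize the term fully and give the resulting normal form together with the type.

resulting normal form:
  0
type:
  Nat


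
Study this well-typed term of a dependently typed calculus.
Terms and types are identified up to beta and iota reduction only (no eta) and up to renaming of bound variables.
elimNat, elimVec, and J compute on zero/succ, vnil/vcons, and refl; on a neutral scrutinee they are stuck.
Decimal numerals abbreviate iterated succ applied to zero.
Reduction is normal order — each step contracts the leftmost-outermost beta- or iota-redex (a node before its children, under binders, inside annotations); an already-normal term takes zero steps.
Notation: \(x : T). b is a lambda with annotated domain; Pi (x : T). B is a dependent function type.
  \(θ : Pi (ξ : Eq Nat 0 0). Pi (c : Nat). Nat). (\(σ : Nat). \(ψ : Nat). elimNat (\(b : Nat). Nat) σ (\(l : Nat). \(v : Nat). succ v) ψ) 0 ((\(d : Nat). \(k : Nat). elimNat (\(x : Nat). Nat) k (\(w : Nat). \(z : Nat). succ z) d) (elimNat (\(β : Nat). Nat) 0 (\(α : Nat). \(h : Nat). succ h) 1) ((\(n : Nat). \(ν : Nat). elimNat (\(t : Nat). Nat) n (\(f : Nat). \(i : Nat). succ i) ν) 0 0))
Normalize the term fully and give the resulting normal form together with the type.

reduced normal form:
  \(θ : Pi (ξ : Eq Nat 0 0). Pi (c : Nat). Nat). 1
the term's type:
  Pi (θ : Pi (ξ : Eq Nat 0 0). Pi (c : Nat). Nat). Nat
observation: the first redex contracted is a beta-redex; the normal form is reached in 19 normal-order steps.


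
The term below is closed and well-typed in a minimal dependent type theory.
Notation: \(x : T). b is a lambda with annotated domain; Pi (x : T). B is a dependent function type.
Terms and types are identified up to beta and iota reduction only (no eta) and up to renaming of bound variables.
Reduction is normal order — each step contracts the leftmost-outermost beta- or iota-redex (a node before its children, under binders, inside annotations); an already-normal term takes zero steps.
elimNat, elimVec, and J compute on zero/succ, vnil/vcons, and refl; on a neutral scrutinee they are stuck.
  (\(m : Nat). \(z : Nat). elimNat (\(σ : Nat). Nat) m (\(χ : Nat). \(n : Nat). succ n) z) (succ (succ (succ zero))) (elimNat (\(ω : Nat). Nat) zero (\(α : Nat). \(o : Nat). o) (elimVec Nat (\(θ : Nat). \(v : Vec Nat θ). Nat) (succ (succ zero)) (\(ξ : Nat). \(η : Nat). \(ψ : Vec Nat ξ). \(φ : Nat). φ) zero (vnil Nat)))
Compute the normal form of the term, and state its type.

normal form:
  succ (succ (succ zero))
inferred type:
  Nat
observation: contracting a beta-redex first, the term normalizes in 11 steps.


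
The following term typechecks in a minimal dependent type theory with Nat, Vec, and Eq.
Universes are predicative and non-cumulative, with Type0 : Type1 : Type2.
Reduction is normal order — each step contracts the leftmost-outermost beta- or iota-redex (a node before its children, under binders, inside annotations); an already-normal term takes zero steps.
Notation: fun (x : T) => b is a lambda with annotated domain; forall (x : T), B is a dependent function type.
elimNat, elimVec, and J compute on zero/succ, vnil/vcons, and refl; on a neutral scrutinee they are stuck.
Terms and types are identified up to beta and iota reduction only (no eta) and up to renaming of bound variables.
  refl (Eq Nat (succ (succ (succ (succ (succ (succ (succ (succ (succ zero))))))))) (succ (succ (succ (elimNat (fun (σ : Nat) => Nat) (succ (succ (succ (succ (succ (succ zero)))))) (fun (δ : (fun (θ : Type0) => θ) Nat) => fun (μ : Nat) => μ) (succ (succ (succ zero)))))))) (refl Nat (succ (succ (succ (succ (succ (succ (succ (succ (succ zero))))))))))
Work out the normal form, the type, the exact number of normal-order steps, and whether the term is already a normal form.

normal form:
  refl (Eq Nat (succ (succ (succ (succ (succ (succ (succ (succ (succ zero))))))))) (succ (succ (succ (succ (succ (succ (succ (succ (succ zero)))))))))) (refl Nat (succ (succ (succ (succ (succ (succ (succ (succ (succ zero))))))))))
the term's type:
  Eq (Eq Nat (succ (succ (succ (succ (succ (succ (succ (succ (succ zero))))))))) (succ (succ (succ (succ (succ (succ (succ (succ (succ zero)))))))))) (refl Nat (succ (succ (succ (succ (succ (succ (succ (succ (succ zero)))))))))) (refl Nat (succ (succ (succ (succ (succ (succ (succ (succ (succ zero))))))))))
normal-order step count: 10
started in normal form: no
first redex: an elimNat iota-redex


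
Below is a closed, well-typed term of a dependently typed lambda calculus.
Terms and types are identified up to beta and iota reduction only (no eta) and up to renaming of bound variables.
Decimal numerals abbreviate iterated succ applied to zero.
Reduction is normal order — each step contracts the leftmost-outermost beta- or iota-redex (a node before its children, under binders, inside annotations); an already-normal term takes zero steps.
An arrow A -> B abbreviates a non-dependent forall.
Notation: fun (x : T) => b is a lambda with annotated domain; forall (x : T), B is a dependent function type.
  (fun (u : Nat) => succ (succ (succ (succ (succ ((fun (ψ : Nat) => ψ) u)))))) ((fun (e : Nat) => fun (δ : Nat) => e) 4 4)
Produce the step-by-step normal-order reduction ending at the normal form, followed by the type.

normal-order reduction sequence:
  (fun (u : Nat) => succ (succ (succ (succ (succ ((fun (ψ : Nat) => ψ) u)))))) ((fun (e : Nat) => fun (δ : Nat) => e) 4 4)
  ~> succ (succ (succ (succ (succ ((fun (u : Nat) => u) ((fun (ψ : Nat) => fun (e : Nat) => ψ) 4 4))))))
  ~> succ (succ (succ (succ (succ ((fun (u : Nat) => fun (ψ : Nat) => u) 4 4)))))
  ~> succ (succ (succ (succ (succ ((fun (u : Nat) => 4) 4)))))
  ~> 9
the term's type:
  Nat


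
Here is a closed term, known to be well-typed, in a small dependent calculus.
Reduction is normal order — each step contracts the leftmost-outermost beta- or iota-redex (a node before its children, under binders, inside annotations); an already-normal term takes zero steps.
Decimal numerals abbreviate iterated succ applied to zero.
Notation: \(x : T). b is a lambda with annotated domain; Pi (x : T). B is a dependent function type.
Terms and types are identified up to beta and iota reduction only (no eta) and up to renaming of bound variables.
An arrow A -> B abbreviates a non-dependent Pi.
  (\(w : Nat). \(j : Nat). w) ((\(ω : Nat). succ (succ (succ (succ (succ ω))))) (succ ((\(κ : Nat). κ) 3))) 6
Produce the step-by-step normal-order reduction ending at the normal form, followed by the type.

normal-order reduction:
  (\(w : Nat). \(j : Nat). w) ((\(ω : Nat). succ (succ (succ (succ (succ ω))))) (succ ((\(κ : Nat). κ) 3))) 6
  ~> (\(w : Nat). (\(j : Nat). succ (succ (succ (succ (succ j))))) (succ ((\(ω : Nat). ω) 3))) 6
  ~> (\(w : Nat). succ (succ (succ (succ (succ w))))) (succ ((\(j : Nat). j) 3))
  ~> succ (succ (succ (succ (succ (succ ((\(w : Nat). w) 3))))))
  ~> 9
type:
  Nat


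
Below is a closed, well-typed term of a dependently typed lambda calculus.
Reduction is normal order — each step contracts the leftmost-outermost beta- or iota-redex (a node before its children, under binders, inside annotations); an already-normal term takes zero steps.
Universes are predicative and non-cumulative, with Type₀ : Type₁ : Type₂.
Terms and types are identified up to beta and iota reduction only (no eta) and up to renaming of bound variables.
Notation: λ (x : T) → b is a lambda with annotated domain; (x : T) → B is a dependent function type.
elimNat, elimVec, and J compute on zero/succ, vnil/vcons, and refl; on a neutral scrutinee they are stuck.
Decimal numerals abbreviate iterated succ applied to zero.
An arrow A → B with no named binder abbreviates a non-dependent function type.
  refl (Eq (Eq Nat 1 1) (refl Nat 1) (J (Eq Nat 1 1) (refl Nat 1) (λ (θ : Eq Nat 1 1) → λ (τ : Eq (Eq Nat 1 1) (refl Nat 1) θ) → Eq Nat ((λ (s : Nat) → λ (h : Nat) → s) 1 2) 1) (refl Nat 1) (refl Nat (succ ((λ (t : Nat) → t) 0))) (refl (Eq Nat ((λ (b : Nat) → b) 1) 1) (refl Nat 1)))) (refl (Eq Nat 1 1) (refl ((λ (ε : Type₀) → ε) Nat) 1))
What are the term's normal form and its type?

normal form:
  refl (Eq (Eq Nat 1 1) (refl Nat 1) (refl Nat 1)) (refl (Eq Nat 1 1) (refl Nat 1))
the term's type:
  Eq (Eq (Eq Nat 1 1) (refl Nat 1) (refl Nat 1)) (refl (Eq Nat 1 1) (refl Nat 1)) (refl (Eq Nat 1 1) (refl Nat 1))


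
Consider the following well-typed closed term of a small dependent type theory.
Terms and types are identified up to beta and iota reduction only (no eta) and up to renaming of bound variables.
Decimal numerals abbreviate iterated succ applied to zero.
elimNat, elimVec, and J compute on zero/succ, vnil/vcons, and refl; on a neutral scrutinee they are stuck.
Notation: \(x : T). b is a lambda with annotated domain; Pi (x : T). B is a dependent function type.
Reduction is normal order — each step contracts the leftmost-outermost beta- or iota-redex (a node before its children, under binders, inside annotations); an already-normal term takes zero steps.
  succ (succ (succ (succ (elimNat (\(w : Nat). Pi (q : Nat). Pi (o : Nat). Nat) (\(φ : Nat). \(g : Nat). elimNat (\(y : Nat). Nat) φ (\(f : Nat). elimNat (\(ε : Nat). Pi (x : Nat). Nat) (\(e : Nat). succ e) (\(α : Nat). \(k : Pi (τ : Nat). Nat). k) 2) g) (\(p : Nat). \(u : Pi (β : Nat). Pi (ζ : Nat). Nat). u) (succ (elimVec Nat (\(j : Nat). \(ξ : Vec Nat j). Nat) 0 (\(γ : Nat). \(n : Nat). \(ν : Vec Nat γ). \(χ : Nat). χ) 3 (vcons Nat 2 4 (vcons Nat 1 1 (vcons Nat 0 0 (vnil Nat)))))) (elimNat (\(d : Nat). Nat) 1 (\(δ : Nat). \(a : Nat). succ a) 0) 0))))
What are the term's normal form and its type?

resulting normal form:
  5
the term's type:
  Nat


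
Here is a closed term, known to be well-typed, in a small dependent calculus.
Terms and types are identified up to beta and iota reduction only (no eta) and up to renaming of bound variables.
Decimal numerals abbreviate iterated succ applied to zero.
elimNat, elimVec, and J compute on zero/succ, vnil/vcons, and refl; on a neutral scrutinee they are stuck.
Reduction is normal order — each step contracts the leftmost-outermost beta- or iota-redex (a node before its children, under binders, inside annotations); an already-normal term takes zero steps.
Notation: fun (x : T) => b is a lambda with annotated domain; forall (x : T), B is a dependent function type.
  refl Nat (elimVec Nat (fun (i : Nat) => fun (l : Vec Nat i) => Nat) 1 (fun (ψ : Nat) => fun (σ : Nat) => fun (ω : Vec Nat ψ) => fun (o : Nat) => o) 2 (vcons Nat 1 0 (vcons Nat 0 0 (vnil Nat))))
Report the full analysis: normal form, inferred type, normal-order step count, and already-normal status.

resulting normal form:
  refl Nat 1
inferred type:
  Eq Nat 1 1
reduction steps (normal order): 11
term was already normal: no
first contracted redex: an elimVec iota-redex


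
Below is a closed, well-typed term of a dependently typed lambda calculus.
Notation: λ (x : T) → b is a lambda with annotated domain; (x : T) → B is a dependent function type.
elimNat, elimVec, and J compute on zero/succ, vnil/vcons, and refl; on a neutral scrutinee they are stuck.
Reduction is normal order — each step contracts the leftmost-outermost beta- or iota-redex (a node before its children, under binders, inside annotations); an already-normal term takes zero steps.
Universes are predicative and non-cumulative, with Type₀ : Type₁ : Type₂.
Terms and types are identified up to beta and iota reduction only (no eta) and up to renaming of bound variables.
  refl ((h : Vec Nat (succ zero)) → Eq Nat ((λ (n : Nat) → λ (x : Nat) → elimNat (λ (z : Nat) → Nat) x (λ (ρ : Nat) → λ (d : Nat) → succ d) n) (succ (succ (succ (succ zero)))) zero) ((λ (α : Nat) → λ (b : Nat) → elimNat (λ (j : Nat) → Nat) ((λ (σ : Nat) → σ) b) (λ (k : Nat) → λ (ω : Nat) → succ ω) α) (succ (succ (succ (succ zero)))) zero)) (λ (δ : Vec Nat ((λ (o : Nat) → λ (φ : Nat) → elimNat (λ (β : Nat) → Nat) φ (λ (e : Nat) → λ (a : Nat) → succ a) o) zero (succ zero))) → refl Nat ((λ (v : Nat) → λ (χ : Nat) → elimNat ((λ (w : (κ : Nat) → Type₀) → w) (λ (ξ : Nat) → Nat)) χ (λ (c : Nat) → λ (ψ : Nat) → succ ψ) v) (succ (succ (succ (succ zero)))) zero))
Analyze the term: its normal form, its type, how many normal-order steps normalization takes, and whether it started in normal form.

reduced normal form:
  refl ((h : Vec Nat (succ zero)) → Eq Nat (succ (succ (succ (succ zero)))) (succ (succ (succ (succ zero))))) (λ (n : Vec Nat (succ zero)) → refl Nat (succ (succ (succ (succ zero)))))
type:
  Eq ((h : Vec Nat (succ zero)) → Eq Nat (succ (succ (succ (succ zero)))) (succ (succ (succ (succ zero))))) (λ (n : Vec Nat (succ zero)) → refl Nat (succ (succ (succ (succ zero))))) (λ (x : Vec Nat (succ zero)) → refl Nat (succ (succ (succ (succ zero)))))
normal-order step count: 49
started in normal form: no
first contracted redex: a beta-redex


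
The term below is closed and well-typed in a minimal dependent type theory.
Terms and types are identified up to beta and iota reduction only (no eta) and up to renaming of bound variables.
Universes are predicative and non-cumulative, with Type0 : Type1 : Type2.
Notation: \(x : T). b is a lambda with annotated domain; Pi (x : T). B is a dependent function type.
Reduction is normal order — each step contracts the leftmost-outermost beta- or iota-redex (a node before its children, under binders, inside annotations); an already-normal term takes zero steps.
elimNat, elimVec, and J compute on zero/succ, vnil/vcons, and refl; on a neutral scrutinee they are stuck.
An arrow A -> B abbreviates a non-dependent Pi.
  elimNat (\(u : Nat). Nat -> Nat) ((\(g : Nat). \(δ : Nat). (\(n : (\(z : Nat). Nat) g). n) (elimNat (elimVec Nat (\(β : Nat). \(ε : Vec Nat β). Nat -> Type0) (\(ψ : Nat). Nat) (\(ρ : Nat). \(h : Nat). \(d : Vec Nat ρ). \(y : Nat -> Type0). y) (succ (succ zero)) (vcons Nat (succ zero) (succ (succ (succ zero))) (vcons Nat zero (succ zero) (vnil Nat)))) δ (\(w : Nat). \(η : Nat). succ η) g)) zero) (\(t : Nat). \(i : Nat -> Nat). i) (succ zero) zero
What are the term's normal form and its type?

reduced normal form:
  zero
the term's type:
  Nat


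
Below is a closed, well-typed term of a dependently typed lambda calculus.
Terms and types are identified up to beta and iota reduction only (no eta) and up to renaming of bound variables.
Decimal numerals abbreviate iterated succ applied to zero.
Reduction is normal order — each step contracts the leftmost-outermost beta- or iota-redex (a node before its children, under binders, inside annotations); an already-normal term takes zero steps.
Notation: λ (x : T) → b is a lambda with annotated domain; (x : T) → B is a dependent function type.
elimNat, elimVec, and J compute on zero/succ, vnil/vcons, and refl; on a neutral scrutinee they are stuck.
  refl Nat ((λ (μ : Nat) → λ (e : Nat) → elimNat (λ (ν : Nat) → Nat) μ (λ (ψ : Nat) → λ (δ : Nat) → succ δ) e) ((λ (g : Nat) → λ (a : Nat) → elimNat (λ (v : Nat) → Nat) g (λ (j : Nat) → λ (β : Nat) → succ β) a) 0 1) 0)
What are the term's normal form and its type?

reduced normal form:
  refl Nat 1
the term's type:
  Eq Nat 1 1


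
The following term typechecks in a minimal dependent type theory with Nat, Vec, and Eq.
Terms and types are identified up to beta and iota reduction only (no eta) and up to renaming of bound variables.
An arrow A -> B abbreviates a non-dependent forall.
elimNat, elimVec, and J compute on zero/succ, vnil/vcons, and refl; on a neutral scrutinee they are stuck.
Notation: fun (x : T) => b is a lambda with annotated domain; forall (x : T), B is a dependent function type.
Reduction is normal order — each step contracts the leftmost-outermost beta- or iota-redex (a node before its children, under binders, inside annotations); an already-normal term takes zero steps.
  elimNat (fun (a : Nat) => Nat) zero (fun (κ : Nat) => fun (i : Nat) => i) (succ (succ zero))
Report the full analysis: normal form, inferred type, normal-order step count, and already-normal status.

reduced normal form:
  zero
the term's type:
  Nat
normal-order step count: 7
term was already normal: no
first contracted redex: an elimNat iota-redex


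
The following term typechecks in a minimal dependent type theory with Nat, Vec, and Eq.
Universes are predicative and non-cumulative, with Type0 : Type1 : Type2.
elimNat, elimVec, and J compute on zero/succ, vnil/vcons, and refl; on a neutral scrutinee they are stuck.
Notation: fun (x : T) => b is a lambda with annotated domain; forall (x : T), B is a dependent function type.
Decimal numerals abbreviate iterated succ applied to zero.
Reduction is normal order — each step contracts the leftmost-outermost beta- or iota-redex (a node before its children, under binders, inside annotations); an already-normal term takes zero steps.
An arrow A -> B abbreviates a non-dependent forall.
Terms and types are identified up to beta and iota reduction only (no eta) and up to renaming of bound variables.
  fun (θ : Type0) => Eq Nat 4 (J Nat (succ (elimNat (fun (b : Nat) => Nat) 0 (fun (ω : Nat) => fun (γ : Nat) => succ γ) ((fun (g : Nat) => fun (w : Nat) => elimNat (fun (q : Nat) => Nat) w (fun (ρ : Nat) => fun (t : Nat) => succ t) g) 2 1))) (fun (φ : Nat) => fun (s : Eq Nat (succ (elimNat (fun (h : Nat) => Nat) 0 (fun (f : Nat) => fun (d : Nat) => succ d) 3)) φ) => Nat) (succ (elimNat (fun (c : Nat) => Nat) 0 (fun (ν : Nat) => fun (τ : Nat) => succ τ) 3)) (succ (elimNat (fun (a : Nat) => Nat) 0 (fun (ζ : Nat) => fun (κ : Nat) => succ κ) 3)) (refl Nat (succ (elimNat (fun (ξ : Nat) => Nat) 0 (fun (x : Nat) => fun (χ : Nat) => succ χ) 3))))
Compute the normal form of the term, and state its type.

reduced normal form:
  fun (θ : Type0) => Eq Nat 4 4
type:
  Type0 -> Type0


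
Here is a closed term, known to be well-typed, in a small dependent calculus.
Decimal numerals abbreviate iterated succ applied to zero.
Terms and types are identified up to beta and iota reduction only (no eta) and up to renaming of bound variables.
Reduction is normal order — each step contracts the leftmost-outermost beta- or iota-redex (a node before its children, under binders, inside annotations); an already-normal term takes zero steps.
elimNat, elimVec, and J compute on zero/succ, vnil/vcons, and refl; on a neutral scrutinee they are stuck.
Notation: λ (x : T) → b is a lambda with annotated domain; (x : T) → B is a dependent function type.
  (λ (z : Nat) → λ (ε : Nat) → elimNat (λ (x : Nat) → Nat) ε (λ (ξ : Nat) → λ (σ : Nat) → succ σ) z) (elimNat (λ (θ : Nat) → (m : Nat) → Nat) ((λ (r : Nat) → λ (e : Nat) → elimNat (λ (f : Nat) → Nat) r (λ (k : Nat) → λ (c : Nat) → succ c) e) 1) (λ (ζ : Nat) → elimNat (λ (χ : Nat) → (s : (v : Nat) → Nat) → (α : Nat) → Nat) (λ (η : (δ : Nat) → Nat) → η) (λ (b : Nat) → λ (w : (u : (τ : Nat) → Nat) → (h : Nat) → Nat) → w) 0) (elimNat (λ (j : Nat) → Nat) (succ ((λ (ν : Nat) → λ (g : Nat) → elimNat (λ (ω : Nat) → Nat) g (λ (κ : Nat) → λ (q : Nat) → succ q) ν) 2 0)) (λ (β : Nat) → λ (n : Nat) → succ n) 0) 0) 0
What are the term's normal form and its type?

reduced normal form:
  1
inferred type:
  Nat


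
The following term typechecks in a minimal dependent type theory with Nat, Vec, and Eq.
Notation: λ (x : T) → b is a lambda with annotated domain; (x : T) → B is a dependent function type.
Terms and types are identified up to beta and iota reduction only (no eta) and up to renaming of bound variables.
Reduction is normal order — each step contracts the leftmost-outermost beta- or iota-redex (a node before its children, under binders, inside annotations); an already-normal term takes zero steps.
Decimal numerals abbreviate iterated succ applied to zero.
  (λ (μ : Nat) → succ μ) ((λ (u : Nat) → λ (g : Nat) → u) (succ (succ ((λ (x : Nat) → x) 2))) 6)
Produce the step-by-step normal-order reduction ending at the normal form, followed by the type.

reduction (normal order):
  (λ (μ : Nat) → succ μ) ((λ (u : Nat) → λ (g : Nat) → u) (succ (succ ((λ (x : Nat) → x) 2))) 6)
  ~> succ ((λ (μ : Nat) → λ (u : Nat) → μ) (succ (succ ((λ (g : Nat) → g) 2))) 6)
  ~> succ ((λ (μ : Nat) → succ (succ ((λ (u : Nat) → u) 2))) 6)
  ~> succ (succ (succ ((λ (μ : Nat) → μ) 2)))
  ~> 5
type:
  Nat


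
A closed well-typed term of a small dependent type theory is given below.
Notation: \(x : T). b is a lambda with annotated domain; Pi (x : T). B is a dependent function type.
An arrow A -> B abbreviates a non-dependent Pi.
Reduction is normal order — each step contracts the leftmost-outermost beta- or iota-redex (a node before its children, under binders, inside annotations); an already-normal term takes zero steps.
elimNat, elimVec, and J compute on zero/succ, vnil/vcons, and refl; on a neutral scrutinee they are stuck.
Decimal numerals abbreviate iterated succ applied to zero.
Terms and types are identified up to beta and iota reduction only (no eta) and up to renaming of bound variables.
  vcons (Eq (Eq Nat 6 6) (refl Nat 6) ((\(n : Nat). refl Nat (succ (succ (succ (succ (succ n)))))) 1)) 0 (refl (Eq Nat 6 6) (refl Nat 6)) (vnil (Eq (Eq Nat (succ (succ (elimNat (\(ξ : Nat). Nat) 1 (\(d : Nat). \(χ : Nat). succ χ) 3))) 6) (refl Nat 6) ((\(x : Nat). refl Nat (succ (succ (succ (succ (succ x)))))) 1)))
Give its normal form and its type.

resulting normal form:
  vcons (Eq (Eq Nat 6 6) (refl Nat 6) (refl Nat 6)) 0 (refl (Eq Nat 6 6) (refl Nat 6)) (vnil (Eq (Eq Nat 6 6) (refl Nat 6) (refl Nat 6)))
the term's type:
  Vec (Eq (Eq Nat 6 6) (refl Nat 6) (refl Nat 6)) 1
observation: 12 normal-order steps separate the term from its normal form.


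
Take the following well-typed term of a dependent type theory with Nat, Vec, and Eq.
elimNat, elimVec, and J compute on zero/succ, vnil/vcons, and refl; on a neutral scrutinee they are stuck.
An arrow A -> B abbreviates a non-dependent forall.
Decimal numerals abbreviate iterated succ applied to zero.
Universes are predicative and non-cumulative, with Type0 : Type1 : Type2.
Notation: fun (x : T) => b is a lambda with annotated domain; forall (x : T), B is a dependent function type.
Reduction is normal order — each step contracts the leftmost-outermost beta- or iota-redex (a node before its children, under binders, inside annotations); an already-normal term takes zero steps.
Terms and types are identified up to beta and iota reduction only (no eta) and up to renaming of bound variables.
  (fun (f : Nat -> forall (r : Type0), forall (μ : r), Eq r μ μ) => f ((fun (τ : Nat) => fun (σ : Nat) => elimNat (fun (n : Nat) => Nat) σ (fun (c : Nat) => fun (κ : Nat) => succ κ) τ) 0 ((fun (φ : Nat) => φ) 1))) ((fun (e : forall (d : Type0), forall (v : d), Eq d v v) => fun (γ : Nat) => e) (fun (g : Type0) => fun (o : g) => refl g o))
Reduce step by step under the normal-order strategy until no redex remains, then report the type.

reduction (normal order):
  (fun (f : Nat -> forall (r : Type0), forall (μ : r), Eq r μ μ) => f ((fun (τ : Nat) => fun (σ : Nat) => elimNat (fun (n : Nat) => Nat) σ (fun (c : Nat) => fun (κ : Nat) => succ κ) τ) 0 ((fun (φ : Nat) => φ) 1))) ((fun (e : forall (d : Type0), forall (v : d), Eq d v v) => fun (γ : Nat) => e) (fun (g : Type0) => fun (o : g) => refl g o))
  ~> (fun (f : forall (r : Type0), forall (μ : r), Eq r μ μ) => fun (τ : Nat) => f) (fun (σ : Type0) => fun (n : σ) => refl σ n) ((fun (c : Nat) => fun (κ : Nat) => elimNat (fun (φ : Nat) => Nat) κ (fun (e : Nat) => fun (d : Nat) => succ d) c) 0 ((fun (v : Nat) => v) 1))
  ~> (fun (f : Nat) => fun (r : Type0) => fun (μ : r) => refl r μ) ((fun (τ : Nat) => fun (σ : Nat) => elimNat (fun (n : Nat) => Nat) σ (fun (c : Nat) => fun (κ : Nat) => succ κ) τ) 0 ((fun (φ : Nat) => φ) 1))
  ~> fun (f : Type0) => fun (r : f) => refl f r
the term's type:
  forall (f : Type0), forall (r : f), Eq f r r


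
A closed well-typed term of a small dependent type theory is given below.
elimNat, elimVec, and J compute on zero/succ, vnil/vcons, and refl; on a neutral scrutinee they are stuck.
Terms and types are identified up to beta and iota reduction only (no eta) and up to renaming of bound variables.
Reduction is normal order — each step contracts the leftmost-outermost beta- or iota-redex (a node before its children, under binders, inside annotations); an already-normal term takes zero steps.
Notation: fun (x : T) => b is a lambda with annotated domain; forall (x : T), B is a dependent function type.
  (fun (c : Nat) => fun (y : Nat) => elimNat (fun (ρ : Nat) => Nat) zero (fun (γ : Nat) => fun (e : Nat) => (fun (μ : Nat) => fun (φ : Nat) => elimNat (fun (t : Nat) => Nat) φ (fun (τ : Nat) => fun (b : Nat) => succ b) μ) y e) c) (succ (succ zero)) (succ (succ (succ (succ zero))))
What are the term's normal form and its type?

reduced normal form:
  succ (succ (succ (succ (succ (succ (succ (succ zero)))))))
the term's type:
  Nat
observation: 39 normal-order steps normalize the term, beginning with a beta-redex.


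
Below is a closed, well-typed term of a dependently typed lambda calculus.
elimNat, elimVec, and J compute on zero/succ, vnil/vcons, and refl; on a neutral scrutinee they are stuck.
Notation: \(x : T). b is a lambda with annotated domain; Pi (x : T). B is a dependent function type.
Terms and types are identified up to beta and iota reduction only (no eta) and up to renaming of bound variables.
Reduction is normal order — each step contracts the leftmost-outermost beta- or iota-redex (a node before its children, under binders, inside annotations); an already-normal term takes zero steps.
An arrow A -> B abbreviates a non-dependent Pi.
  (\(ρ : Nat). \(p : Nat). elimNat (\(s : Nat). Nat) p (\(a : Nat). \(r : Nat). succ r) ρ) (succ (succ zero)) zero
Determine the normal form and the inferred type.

reduced normal form:
  succ (succ zero)
inferred type:
  Nat


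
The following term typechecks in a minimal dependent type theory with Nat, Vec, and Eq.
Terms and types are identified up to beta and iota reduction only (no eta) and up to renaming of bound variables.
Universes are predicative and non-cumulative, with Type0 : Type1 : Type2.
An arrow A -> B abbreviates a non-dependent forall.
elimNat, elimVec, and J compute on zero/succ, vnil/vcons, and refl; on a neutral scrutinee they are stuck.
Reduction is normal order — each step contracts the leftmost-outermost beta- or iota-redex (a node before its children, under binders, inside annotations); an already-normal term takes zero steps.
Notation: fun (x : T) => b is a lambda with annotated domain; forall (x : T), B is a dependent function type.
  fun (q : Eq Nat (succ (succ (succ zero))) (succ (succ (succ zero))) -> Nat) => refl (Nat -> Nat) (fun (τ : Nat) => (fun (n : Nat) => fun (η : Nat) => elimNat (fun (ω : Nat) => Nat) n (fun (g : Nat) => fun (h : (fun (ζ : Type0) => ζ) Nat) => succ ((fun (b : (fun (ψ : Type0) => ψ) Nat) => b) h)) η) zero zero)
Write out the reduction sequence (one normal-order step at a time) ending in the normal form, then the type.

normal-order reduction sequence:
  fun (q : Eq Nat (succ (succ (succ zero))) (succ (succ (succ zero))) -> Nat) => refl (Nat -> Nat) (fun (τ : Nat) => (fun (n : Nat) => fun (η : Nat) => elimNat (fun (ω : Nat) => Nat) n (fun (g : Nat) => fun (h : (fun (ζ : Type0) => ζ) Nat) => succ ((fun (b : (fun (ψ : Type0) => ψ) Nat) => b) h)) η) zero zero)
  ~> fun (q : Eq Nat (succ (succ (succ zero))) (succ (succ (succ zero))) -> Nat) => refl (Nat -> Nat) (fun (τ : Nat) => (fun (n : Nat) => elimNat (fun (η : Nat) => Nat) zero (fun (ω : Nat) => fun (g : (fun (h : Type0) => h) Nat) => succ ((fun (ζ : (fun (b : Type0) => b) Nat) => ζ) g)) n) zero)
  ~> fun (q : Eq Nat (succ (succ (succ zero))) (succ (succ (succ zero))) -> Nat) => refl (Nat -> Nat) (fun (τ : Nat) => elimNat (fun (n : Nat) => Nat) zero (fun (η : Nat) => fun (ω : (fun (g : Type0) => g) Nat) => succ ((fun (h : (fun (ζ : Type0) => ζ) Nat) => h) ω)) zero)
  ~> fun (q : Eq Nat (succ (succ (succ zero))) (succ (succ (succ zero))) -> Nat) => refl (Nat -> Nat) (fun (τ : Nat) => zero)
type:
  (Eq Nat (succ (succ (succ zero))) (succ (succ (succ zero))) -> Nat) -> Eq (Nat -> Nat) (fun (q : Nat) => zero) (fun (τ : Nat) => zero)


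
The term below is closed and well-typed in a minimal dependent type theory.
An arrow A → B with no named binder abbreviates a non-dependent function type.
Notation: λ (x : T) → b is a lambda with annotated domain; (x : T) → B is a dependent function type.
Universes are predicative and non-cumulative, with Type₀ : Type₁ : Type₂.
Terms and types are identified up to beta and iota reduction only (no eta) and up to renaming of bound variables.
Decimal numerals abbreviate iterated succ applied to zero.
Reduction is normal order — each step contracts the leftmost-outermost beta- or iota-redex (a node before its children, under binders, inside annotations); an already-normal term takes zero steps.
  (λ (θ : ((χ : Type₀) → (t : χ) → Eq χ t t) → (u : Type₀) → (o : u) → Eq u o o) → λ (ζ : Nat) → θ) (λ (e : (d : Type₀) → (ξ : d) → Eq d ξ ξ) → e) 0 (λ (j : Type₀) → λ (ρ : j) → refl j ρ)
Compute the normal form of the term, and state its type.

reduced normal form:
  λ (θ : Type₀) → λ (χ : θ) → refl θ χ
the term's type:
  (θ : Type₀) → (χ : θ) → Eq θ χ χ
observation: contracting a beta-redex first, the term normalizes in 3 steps.


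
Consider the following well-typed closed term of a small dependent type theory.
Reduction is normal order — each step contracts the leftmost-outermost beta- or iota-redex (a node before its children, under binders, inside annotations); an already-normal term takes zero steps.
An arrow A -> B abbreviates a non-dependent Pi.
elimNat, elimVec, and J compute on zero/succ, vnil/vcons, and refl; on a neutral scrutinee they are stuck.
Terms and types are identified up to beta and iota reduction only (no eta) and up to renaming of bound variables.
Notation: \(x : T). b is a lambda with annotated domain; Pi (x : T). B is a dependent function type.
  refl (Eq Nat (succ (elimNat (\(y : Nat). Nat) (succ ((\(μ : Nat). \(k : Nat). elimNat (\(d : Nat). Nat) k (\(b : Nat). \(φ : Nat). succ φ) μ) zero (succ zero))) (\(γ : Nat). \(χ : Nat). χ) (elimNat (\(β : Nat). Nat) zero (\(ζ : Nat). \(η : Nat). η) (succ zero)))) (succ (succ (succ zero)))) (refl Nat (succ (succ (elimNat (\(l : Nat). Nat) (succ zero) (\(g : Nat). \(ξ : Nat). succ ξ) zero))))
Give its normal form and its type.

normal form:
  refl (Eq Nat (succ (succ (succ zero))) (succ (succ (succ zero)))) (refl Nat (succ (succ (succ zero))))
type:
  Eq (Eq Nat (succ (succ (succ zero))) (succ (succ (succ zero)))) (refl Nat (succ (succ (succ zero)))) (refl Nat (succ (succ (succ zero))))
observation: 9 normal-order steps normalize the term, beginning with a beta-redex.
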